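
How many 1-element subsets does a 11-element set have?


C(n,k) = n! / (k!(n-k)!)
C(11,1) = 11! / (1!10!)
= 11

C(11,1) = 11


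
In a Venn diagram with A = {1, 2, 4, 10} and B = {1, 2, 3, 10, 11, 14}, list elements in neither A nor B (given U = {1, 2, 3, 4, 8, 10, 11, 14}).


A = {1, 2, 4, 10}
B = {1, 2, 3, 10, 11, 14}
Region: in neither A nor B (given U = {1, 2, 3, 4, 8, 10, 11, 14})
Elements: {8}

Elements in neither A nor B (given U = {1, 2, 3, 4, 8, 10, 11, 14}): {8}


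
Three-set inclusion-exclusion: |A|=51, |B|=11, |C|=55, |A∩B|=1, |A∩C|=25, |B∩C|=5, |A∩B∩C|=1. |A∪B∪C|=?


|A∪B∪C| = |A|+|B|+|C| - |A∩B|-|A∩C|-|B∩C| + |A∩B∩C|
= 51+11+55 - 1-25-5 + 1
= 117 - 31 + 1
= 87

|A ∪ B ∪ C| = 87


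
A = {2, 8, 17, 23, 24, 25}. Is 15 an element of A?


A = {2, 8, 17, 23, 24, 25}
Checking if 15 is in A
15 is not in A → False

15 ∉ A


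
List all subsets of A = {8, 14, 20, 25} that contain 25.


A subset of A contains 25 iff the remaining 3 elements form any subset of A \ {25}.
Count: 2^(n-1) = 2^3 = 8
Subsets containing 25: {25}, {8, 25}, {14, 25}, {20, 25}, {8, 14, 25}, {8, 20, 25}, {14, 20, 25}, {8, 14, 20, 25}

Subsets containing 25 (8 total): {25}, {8, 25}, {14, 25}, {20, 25}, {8, 14, 25}, {8, 20, 25}, {14, 20, 25}, {8, 14, 20, 25}


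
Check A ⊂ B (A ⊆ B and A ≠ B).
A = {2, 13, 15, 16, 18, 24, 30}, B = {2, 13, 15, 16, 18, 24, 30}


A ⊂ B requires: A ⊆ B AND A ≠ B.
A ⊆ B? Yes
A = B? Yes
A = B, so A is not a PROPER subset.

No, A is not a proper subset of B


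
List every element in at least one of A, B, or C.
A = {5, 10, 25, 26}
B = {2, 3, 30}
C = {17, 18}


A ∪ B = {2, 3, 5, 10, 25, 26, 30}
(A ∪ B) ∪ C = {2, 3, 5, 10, 17, 18, 25, 26, 30}

A ∪ B ∪ C = {2, 3, 5, 10, 17, 18, 25, 26, 30}


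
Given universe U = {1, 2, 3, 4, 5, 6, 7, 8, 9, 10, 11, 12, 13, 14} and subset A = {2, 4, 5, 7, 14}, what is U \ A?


Aᶜ = U \ A = elements in U but not in A
U = {1, 2, 3, 4, 5, 6, 7, 8, 9, 10, 11, 12, 13, 14}
A = {2, 4, 5, 7, 14}
Aᶜ = {1, 3, 6, 8, 9, 10, 11, 12, 13}

Aᶜ = {1, 3, 6, 8, 9, 10, 11, 12, 13}


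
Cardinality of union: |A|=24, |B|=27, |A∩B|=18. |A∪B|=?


|A ∪ B| = |A| + |B| - |A ∩ B|
= 24 + 27 - 18
= 33

|A ∪ B| = 33


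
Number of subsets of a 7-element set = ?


Number of subsets = 2^n
= 2^7
= 128

|P(A)| = 128


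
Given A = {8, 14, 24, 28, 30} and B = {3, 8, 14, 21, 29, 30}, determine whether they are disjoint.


Disjoint means A ∩ B = ∅.
A ∩ B = {8, 14, 30}
A ∩ B ≠ ∅, so A and B are NOT disjoint.

No, A and B are not disjoint (A ∩ B = {8, 14, 30})


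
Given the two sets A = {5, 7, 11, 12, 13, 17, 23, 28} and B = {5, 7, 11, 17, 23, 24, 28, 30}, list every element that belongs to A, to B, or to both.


A ∪ B = all elements in A or B (or both)
A = {5, 7, 11, 12, 13, 17, 23, 28}
B = {5, 7, 11, 17, 23, 24, 28, 30}
A ∪ B = {5, 7, 11, 12, 13, 17, 23, 24, 28, 30}

A ∪ B = {5, 7, 11, 12, 13, 17, 23, 24, 28, 30}


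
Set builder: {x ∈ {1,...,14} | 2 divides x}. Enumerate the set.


Checking each candidate:
Condition: multiples of 2 in {1,...,14}
Result = {2, 4, 6, 8, 10, 12, 14}

{2, 4, 6, 8, 10, 12, 14}


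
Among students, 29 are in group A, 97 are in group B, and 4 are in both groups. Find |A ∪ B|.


|A ∪ B| = |A| + |B| - |A ∩ B|
= 29 + 97 - 4
= 122

|A ∪ B| = 122


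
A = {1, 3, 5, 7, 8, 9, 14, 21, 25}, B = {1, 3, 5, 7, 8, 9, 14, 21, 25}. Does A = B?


Two sets are equal iff they have exactly the same elements.
A = {1, 3, 5, 7, 8, 9, 14, 21, 25}
B = {1, 3, 5, 7, 8, 9, 14, 21, 25}
Same elements → A = B

Yes, A = B


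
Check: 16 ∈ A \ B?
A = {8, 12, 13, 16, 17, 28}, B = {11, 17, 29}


A = {8, 12, 13, 16, 17, 28}, B = {11, 17, 29}
A \ B = elements in A but not in B
A \ B = {8, 12, 13, 16, 28}
Checking if 16 ∈ A \ B
16 is in A \ B → True

16 ∈ A \ B


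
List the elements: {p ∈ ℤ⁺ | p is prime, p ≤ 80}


Checking each candidate:
Condition: primes ≤ 80
Result = {2, 3, 5, 7, 11, 13, 17, 19, 23, 29, 31, 37, 41, 43, 47, 53, 59, 61, 67, 71, 73, 79}

{2, 3, 5, 7, 11, 13, 17, 19, 23, 29, 31, 37, 41, 43, 47, 53, 59, 61, 67, 71, 73, 79}


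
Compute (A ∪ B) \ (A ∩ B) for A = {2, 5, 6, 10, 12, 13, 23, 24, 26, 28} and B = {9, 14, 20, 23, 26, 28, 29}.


A △ B = (A \ B) ∪ (B \ A) = elements in exactly one of A or B
A \ B = {2, 5, 6, 10, 12, 13, 24}
B \ A = {9, 14, 20, 29}
A △ B = {2, 5, 6, 9, 10, 12, 13, 14, 20, 24, 29}

A △ B = {2, 5, 6, 9, 10, 12, 13, 14, 20, 24, 29}


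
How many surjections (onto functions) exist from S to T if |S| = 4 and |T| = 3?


n = |S| = 4, k = |T| = 3. Surjections via inclusion-exclusion:
S(n,k) = Σ(-1)^i × C(k,i) × (k-i)^n, i=0 to k
i=0: (-1)^0×C(3,0)×3^4 = 81
i=1: (-1)^1×C(3,1)×2^4 = -48
i=2: (-1)^2×C(3,2)×1^4 = 3
i=3: (-1)^3×C(3,3)×0^4 = 0
Total = 36

Number of surjections = 36


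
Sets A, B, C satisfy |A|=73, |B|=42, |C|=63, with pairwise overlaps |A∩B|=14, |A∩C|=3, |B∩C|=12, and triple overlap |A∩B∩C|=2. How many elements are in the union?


|A∪B∪C| = |A|+|B|+|C| - |A∩B|-|A∩C|-|B∩C| + |A∩B∩C|
= 73+42+63 - 14-3-12 + 2
= 178 - 29 + 2
= 151

|A ∪ B ∪ C| = 151


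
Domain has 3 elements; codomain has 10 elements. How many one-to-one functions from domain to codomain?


An injection sends each of |A| = 3 inputs to a distinct output in B.
# injections = |B|·(|B|-1)·…·(|B|-|A|+1) = 10! / (10 - 3)!
= 10 × 9 × 8
= 720

Number of injections = 720


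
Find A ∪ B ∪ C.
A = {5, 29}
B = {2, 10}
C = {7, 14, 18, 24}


A ∪ B = {2, 5, 10, 29}
(A ∪ B) ∪ C = {2, 5, 7, 10, 14, 18, 24, 29}

A ∪ B ∪ C = {2, 5, 7, 10, 14, 18, 24, 29}


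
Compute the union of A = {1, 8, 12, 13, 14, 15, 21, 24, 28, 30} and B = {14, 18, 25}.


A ∪ B = all elements in A or B (or both)
A = {1, 8, 12, 13, 14, 15, 21, 24, 28, 30}
B = {14, 18, 25}
A ∪ B = {1, 8, 12, 13, 14, 15, 18, 21, 24, 25, 28, 30}

A ∪ B = {1, 8, 12, 13, 14, 15, 18, 21, 24, 25, 28, 30}


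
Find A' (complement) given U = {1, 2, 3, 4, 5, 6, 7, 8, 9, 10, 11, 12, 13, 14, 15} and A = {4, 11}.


Aᶜ = U \ A = elements in U but not in A
U = {1, 2, 3, 4, 5, 6, 7, 8, 9, 10, 11, 12, 13, 14, 15}
A = {4, 11}
Aᶜ = {1, 2, 3, 5, 6, 7, 8, 9, 10, 12, 13, 14, 15}

Aᶜ = {1, 2, 3, 5, 6, 7, 8, 9, 10, 12, 13, 14, 15}


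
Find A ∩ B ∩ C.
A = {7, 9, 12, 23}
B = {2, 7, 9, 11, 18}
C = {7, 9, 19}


A ∩ B = {7, 9}
(A ∩ B) ∩ C = {7, 9}

A ∩ B ∩ C = {7, 9}


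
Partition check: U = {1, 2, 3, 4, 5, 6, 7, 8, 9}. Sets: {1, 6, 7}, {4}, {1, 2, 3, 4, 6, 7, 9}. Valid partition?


A partition requires: (1) non-empty parts, (2) pairwise disjoint, (3) union = U
Parts: {1, 6, 7}, {4}, {1, 2, 3, 4, 6, 7, 9}
Union of parts: {1, 2, 3, 4, 6, 7, 9}
U = {1, 2, 3, 4, 5, 6, 7, 8, 9}
All non-empty? True
Pairwise disjoint? False
Covers U? False

No, not a valid partition


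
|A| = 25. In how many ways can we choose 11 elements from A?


C(n,k) = n! / (k!(n-k)!)
C(25,11) = 25! / (11!14!)
= 4457400

C(25,11) = 4457400


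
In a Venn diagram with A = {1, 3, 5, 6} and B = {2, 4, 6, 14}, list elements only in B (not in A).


A = {1, 3, 5, 6}
B = {2, 4, 6, 14}
Region: only in B (not in A)
Elements: {2, 4, 14}

Elements only in B (not in A): {2, 4, 14}


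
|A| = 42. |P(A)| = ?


Number of subsets = 2^n
= 2^42
= 4398046511104

|P(A)| = 4398046511104


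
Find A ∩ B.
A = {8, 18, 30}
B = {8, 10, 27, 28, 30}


A ∩ B = elements in both A and B
A = {8, 18, 30}
B = {8, 10, 27, 28, 30}
A ∩ B = {8, 30}

A ∩ B = {8, 30}


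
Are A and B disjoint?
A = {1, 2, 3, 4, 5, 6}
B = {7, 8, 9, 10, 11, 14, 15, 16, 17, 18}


Disjoint means A ∩ B = ∅.
A ∩ B = ∅
A ∩ B = ∅, so A and B are disjoint.

Yes, A and B are disjoint


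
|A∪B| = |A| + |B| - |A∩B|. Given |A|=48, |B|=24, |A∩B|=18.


|A ∪ B| = |A| + |B| - |A ∩ B|
= 48 + 24 - 18
= 54

|A ∪ B| = 54


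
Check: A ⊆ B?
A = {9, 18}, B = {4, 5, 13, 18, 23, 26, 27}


A ⊆ B means every element of A is in B.
Elements in A not in B: {9}
So A ⊄ B.

No, A ⊄ B


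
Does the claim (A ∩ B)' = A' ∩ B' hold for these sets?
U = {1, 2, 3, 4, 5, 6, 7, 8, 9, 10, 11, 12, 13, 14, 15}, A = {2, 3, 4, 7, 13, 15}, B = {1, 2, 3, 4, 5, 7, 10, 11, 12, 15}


LHS: A ∩ B = {2, 3, 4, 7, 15}
(A ∩ B)' = U \ (A ∩ B) = {1, 5, 6, 8, 9, 10, 11, 12, 13, 14}
A' = {1, 5, 6, 8, 9, 10, 11, 12, 14}, B' = {6, 8, 9, 13, 14}
Claimed RHS: A' ∩ B' = {6, 8, 9, 14}
Identity is INVALID: LHS = {1, 5, 6, 8, 9, 10, 11, 12, 13, 14} but the RHS claimed here equals {6, 8, 9, 14}. The correct form is (A ∩ B)' = A' ∪ B'.

Identity is invalid: (A ∩ B)' = {1, 5, 6, 8, 9, 10, 11, 12, 13, 14} but A' ∩ B' = {6, 8, 9, 14}. The correct De Morgan law is (A ∩ B)' = A' ∪ B'.


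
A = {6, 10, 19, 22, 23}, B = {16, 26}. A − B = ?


A \ B = elements in A but not in B
A = {6, 10, 19, 22, 23}
B = {16, 26}
Remove from A any elements in B
A \ B = {6, 10, 19, 22, 23}

A \ B = {6, 10, 19, 22, 23}


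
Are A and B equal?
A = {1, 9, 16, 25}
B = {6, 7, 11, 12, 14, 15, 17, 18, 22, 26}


Two sets are equal iff they have exactly the same elements.
A = {1, 9, 16, 25}
B = {6, 7, 11, 12, 14, 15, 17, 18, 22, 26}
Differences: {1, 6, 7, 9, 11, 12, 14, 15, 16, 17, 18, 22, 25, 26}
A ≠ B

No, A ≠ B


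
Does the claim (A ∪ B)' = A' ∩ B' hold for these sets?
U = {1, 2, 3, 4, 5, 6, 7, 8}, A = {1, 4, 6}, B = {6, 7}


LHS: A ∪ B = {1, 4, 6, 7}
(A ∪ B)' = U \ (A ∪ B) = {2, 3, 5, 8}
A' = {2, 3, 5, 7, 8}, B' = {1, 2, 3, 4, 5, 8}
Claimed RHS: A' ∩ B' = {2, 3, 5, 8}
Identity is VALID: LHS = RHS = {2, 3, 5, 8} ✓

Identity is valid. (A ∪ B)' = A' ∩ B' = {2, 3, 5, 8}


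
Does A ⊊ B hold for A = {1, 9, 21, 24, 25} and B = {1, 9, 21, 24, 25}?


A ⊂ B requires: A ⊆ B AND A ≠ B.
A ⊆ B? Yes
A = B? Yes
A = B, so A is not a PROPER subset.

No, A is not a proper subset of B


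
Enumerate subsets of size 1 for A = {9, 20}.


|A| = 2, so A has C(2,1) = 2 subsets of size 1.
Enumerate by choosing 1 elements from A at a time:
{9}, {20}

1-element subsets (2 total): {9}, {20}


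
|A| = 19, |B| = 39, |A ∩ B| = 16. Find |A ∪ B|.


|A ∪ B| = |A| + |B| - |A ∩ B|
= 19 + 39 - 16
= 42

|A ∪ B| = 42


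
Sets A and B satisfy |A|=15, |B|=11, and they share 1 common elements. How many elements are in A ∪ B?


|A ∪ B| = |A| + |B| - |A ∩ B|
= 15 + 11 - 1
= 25

|A ∪ B| = 25


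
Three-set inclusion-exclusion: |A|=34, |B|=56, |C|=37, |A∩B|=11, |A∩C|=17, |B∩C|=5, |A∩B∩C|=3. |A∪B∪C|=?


|A∪B∪C| = |A|+|B|+|C| - |A∩B|-|A∩C|-|B∩C| + |A∩B∩C|
= 34+56+37 - 11-17-5 + 3
= 127 - 33 + 3
= 97

|A ∪ B ∪ C| = 97


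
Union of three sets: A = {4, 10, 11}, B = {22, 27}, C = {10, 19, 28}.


A ∪ B = {4, 10, 11, 22, 27}
(A ∪ B) ∪ C = {4, 10, 11, 19, 22, 27, 28}

A ∪ B ∪ C = {4, 10, 11, 19, 22, 27, 28}


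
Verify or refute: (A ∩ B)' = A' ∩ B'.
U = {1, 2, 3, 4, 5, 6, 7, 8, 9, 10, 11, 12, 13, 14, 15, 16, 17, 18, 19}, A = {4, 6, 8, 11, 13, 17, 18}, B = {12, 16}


LHS: A ∩ B = ∅
(A ∩ B)' = U \ (A ∩ B) = {1, 2, 3, 4, 5, 6, 7, 8, 9, 10, 11, 12, 13, 14, 15, 16, 17, 18, 19}
A' = {1, 2, 3, 5, 7, 9, 10, 12, 14, 15, 16, 19}, B' = {1, 2, 3, 4, 5, 6, 7, 8, 9, 10, 11, 13, 14, 15, 17, 18, 19}
Claimed RHS: A' ∩ B' = {1, 2, 3, 5, 7, 9, 10, 14, 15, 19}
Identity is INVALID: LHS = {1, 2, 3, 4, 5, 6, 7, 8, 9, 10, 11, 12, 13, 14, 15, 16, 17, 18, 19} but the RHS claimed here equals {1, 2, 3, 5, 7, 9, 10, 14, 15, 19}. The correct form is (A ∩ B)' = A' ∪ B'.

Identity is invalid: (A ∩ B)' = {1, 2, 3, 4, 5, 6, 7, 8, 9, 10, 11, 12, 13, 14, 15, 16, 17, 18, 19} but A' ∩ B' = {1, 2, 3, 5, 7, 9, 10, 14, 15, 19}. The correct De Morgan law is (A ∩ B)' = A' ∪ B'.


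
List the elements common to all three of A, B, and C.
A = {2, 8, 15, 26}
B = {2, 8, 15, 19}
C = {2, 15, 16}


A ∩ B = {2, 8, 15}
(A ∩ B) ∩ C = {2, 15}

A ∩ B ∩ C = {2, 15}


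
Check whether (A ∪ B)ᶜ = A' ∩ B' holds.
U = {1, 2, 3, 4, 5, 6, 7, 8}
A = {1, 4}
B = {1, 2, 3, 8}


LHS: A ∪ B = {1, 2, 3, 4, 8}
(A ∪ B)' = U \ (A ∪ B) = {5, 6, 7}
A' = {2, 3, 5, 6, 7, 8}, B' = {4, 5, 6, 7}
Claimed RHS: A' ∩ B' = {5, 6, 7}
Identity is VALID: LHS = RHS = {5, 6, 7} ✓

Identity is valid. (A ∪ B)' = A' ∩ B' = {5, 6, 7}


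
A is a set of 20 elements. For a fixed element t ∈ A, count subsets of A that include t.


Subsets of A containing t correspond to subsets of A \ {t}, which has 19 elements.
Count = 2^(n-1) = 2^19
= 524288

Number of subsets containing t = 524288


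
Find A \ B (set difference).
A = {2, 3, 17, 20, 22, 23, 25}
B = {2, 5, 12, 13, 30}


A \ B = elements in A but not in B
A = {2, 3, 17, 20, 22, 23, 25}
B = {2, 5, 12, 13, 30}
Remove from A any elements in B
A \ B = {3, 17, 20, 22, 23, 25}

A \ B = {3, 17, 20, 22, 23, 25}


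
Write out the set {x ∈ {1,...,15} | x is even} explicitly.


Checking each candidate:
Condition: even numbers in {1,...,15}
Result = {2, 4, 6, 8, 10, 12, 14}

{2, 4, 6, 8, 10, 12, 14}


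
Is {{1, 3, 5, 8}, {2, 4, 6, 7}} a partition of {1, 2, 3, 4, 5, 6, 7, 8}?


A partition requires: (1) non-empty parts, (2) pairwise disjoint, (3) union = U
Parts: {1, 3, 5, 8}, {2, 4, 6, 7}
Union of parts: {1, 2, 3, 4, 5, 6, 7, 8}
U = {1, 2, 3, 4, 5, 6, 7, 8}
All non-empty? True
Pairwise disjoint? True
Covers U? True

Yes, valid partition


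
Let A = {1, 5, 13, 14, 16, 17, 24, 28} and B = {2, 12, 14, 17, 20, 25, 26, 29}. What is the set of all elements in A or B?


A ∪ B = all elements in A or B (or both)
A = {1, 5, 13, 14, 16, 17, 24, 28}
B = {2, 12, 14, 17, 20, 25, 26, 29}
A ∪ B = {1, 2, 5, 12, 13, 14, 16, 17, 20, 24, 25, 26, 28, 29}

A ∪ B = {1, 2, 5, 12, 13, 14, 16, 17, 20, 24, 25, 26, 28, 29}


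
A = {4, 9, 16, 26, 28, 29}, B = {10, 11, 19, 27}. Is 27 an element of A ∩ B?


A = {4, 9, 16, 26, 28, 29}, B = {10, 11, 19, 27}
A ∩ B = elements in both A and B
A ∩ B = ∅
Checking if 27 ∈ A ∩ B
27 is not in A ∩ B → False

27 ∉ A ∩ B


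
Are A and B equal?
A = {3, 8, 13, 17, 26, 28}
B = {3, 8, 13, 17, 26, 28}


Two sets are equal iff they have exactly the same elements.
A = {3, 8, 13, 17, 26, 28}
B = {3, 8, 13, 17, 26, 28}
Same elements → A = B

Yes, A = B


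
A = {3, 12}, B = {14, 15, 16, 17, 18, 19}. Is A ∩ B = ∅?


Disjoint means A ∩ B = ∅.
A ∩ B = ∅
A ∩ B = ∅, so A and B are disjoint.

Yes, A and B are disjoint


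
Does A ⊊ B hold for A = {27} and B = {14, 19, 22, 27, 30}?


A ⊂ B requires: A ⊆ B AND A ≠ B.
A ⊆ B? Yes
A = B? No
A ⊂ B: Yes (A is a proper subset of B)

Yes, A ⊂ B


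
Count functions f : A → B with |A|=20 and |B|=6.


Each of |A| = 20 inputs maps to any of |B| = 6 outputs.
# functions = |B|^|A| = 6^20
= 3656158440062976

Number of functions = 3656158440062976


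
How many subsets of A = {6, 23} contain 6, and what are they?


A subset of A contains 6 iff the remaining 1 elements form any subset of A \ {6}.
Count: 2^(n-1) = 2^1 = 2
Subsets containing 6: {6}, {6, 23}

Subsets containing 6 (2 total): {6}, {6, 23}


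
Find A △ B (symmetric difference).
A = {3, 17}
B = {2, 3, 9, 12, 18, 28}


A △ B = (A \ B) ∪ (B \ A) = elements in exactly one of A or B
A \ B = {17}
B \ A = {2, 9, 12, 18, 28}
A △ B = {2, 9, 12, 17, 18, 28}

A △ B = {2, 9, 12, 17, 18, 28}


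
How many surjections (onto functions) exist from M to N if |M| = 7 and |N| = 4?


n = |M| = 7, k = |N| = 4. Surjections via inclusion-exclusion:
S(n,k) = Σ(-1)^i × C(k,i) × (k-i)^n, i=0 to k
i=0: (-1)^0×C(4,0)×4^7 = 16384
i=1: (-1)^1×C(4,1)×3^7 = -8748
i=2: (-1)^2×C(4,2)×2^7 = 768
i=3: (-1)^3×C(4,3)×1^7 = -4
i=4: (-1)^4×C(4,4)×0^7 = 0
Total = 8400

Number of surjections = 8400


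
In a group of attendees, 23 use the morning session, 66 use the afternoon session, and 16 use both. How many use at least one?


|A ∪ B| = |A| + |B| - |A ∩ B|
= 23 + 66 - 16
= 73

|A ∪ B| = 73


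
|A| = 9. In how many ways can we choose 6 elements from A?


C(n,k) = n! / (k!(n-k)!)
C(9,6) = 9! / (6!3!)
= 84

C(9,6) = 84


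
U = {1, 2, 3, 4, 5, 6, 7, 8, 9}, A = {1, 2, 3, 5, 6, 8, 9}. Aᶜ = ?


Aᶜ = U \ A = elements in U but not in A
U = {1, 2, 3, 4, 5, 6, 7, 8, 9}
A = {1, 2, 3, 5, 6, 8, 9}
Aᶜ = {4, 7}

Aᶜ = {4, 7}


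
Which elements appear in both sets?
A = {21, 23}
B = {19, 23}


A ∩ B = elements in both A and B
A = {21, 23}
B = {19, 23}
A ∩ B = {23}

A ∩ B = {23}


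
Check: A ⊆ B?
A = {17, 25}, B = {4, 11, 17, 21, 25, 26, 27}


A ⊆ B means every element of A is in B.
All elements of A are in B.
So A ⊆ B.

Yes, A ⊆ B


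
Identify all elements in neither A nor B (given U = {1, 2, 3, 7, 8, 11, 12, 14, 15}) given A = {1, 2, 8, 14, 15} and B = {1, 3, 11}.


A = {1, 2, 8, 14, 15}
B = {1, 3, 11}
Region: in neither A nor B (given U = {1, 2, 3, 7, 8, 11, 12, 14, 15})
Elements: {7, 12}

Elements in neither A nor B (given U = {1, 2, 3, 7, 8, 11, 12, 14, 15}): {7, 12}


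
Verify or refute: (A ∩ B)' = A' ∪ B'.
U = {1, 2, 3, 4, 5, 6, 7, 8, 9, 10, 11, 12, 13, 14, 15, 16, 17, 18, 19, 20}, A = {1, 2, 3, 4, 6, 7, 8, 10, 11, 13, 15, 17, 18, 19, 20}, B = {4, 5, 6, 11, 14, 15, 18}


LHS: A ∩ B = {4, 6, 11, 15, 18}
(A ∩ B)' = U \ (A ∩ B) = {1, 2, 3, 5, 7, 8, 9, 10, 12, 13, 14, 16, 17, 19, 20}
A' = {5, 9, 12, 14, 16}, B' = {1, 2, 3, 7, 8, 9, 10, 12, 13, 16, 17, 19, 20}
Claimed RHS: A' ∪ B' = {1, 2, 3, 5, 7, 8, 9, 10, 12, 13, 14, 16, 17, 19, 20}
Identity is VALID: LHS = RHS = {1, 2, 3, 5, 7, 8, 9, 10, 12, 13, 14, 16, 17, 19, 20} ✓

Identity is valid. (A ∩ B)' = A' ∪ B' = {1, 2, 3, 5, 7, 8, 9, 10, 12, 13, 14, 16, 17, 19, 20}


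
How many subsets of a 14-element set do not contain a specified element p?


Subsets of A avoiding p are subsets of A \ {p}, which has 13 elements.
Count = 2^(n-1) = 2^13
= 8192

Number of subsets avoiding p = 8192


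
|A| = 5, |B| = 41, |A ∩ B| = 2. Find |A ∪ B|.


|A ∪ B| = |A| + |B| - |A ∩ B|
= 5 + 41 - 2
= 44

|A ∪ B| = 44


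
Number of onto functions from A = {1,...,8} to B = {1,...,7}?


n = |A| = 8, k = |B| = 7. Surjections via inclusion-exclusion:
S(n,k) = Σ(-1)^i × C(k,i) × (k-i)^n, i=0 to k
i=0: (-1)^0×C(7,0)×7^8 = 5764801
i=1: (-1)^1×C(7,1)×6^8 = -11757312
i=2: (-1)^2×C(7,2)×5^8 = 8203125
i=3: (-1)^3×C(7,3)×4^8 = -2293760
i=4: (-1)^4×C(7,4)×3^8 = 229635
i=5: (-1)^5×C(7,5)×2^8 = -5376
i=6: (-1)^6×C(7,6)×1^8 = 7
i=7: (-1)^7×C(7,7)×0^8 = 0
Total = 141120

Number of surjections = 141120


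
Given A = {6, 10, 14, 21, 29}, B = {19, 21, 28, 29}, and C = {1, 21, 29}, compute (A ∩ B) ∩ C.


A ∩ B = {21, 29}
(A ∩ B) ∩ C = {21, 29}

A ∩ B ∩ C = {21, 29}


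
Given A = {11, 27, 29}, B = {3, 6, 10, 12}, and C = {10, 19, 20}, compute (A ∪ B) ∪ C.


A ∪ B = {3, 6, 10, 11, 12, 27, 29}
(A ∪ B) ∪ C = {3, 6, 10, 11, 12, 19, 20, 27, 29}

A ∪ B ∪ C = {3, 6, 10, 11, 12, 19, 20, 27, 29}


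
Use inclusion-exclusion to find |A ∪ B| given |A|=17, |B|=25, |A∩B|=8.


|A ∪ B| = |A| + |B| - |A ∩ B|
= 17 + 25 - 8
= 34

|A ∪ B| = 34


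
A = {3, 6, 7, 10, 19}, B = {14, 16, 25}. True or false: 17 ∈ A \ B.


A = {3, 6, 7, 10, 19}, B = {14, 16, 25}
A \ B = elements in A but not in B
A \ B = {3, 6, 7, 10, 19}
Checking if 17 ∈ A \ B
17 is not in A \ B → False

17 ∉ A \ B


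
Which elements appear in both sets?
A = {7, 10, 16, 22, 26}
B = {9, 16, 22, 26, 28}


A ∩ B = elements in both A and B
A = {7, 10, 16, 22, 26}
B = {9, 16, 22, 26, 28}
A ∩ B = {16, 22, 26}

A ∩ B = {16, 22, 26}


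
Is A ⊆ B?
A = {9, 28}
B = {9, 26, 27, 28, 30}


A ⊆ B means every element of A is in B.
All elements of A are in B.
So A ⊆ B.

Yes, A ⊆ B


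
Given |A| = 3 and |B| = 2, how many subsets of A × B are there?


A relation from A to B is any subset of A × B.
|A × B| = 3 × 2 = 6
# relations = 2^|A × B| = 2^6 = 64

Number of relations = 64


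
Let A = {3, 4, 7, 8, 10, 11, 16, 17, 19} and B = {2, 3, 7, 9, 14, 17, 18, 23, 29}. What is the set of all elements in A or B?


A ∪ B = all elements in A or B (or both)
A = {3, 4, 7, 8, 10, 11, 16, 17, 19}
B = {2, 3, 7, 9, 14, 17, 18, 23, 29}
A ∪ B = {2, 3, 4, 7, 8, 9, 10, 11, 14, 16, 17, 18, 19, 23, 29}

A ∪ B = {2, 3, 4, 7, 8, 9, 10, 11, 14, 16, 17, 18, 19, 23, 29}


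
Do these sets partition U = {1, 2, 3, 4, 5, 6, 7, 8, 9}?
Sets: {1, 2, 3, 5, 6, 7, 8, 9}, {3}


A partition requires: (1) non-empty parts, (2) pairwise disjoint, (3) union = U
Parts: {1, 2, 3, 5, 6, 7, 8, 9}, {3}
Union of parts: {1, 2, 3, 5, 6, 7, 8, 9}
U = {1, 2, 3, 4, 5, 6, 7, 8, 9}
All non-empty? True
Pairwise disjoint? False
Covers U? False

No, not a valid partition


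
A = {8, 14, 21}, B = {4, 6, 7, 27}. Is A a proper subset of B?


A ⊂ B requires: A ⊆ B AND A ≠ B.
A ⊆ B? No
A ⊄ B, so A is not a proper subset.

No, A is not a proper subset of B


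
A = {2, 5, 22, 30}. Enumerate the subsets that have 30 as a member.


A subset of A contains 30 iff the remaining 3 elements form any subset of A \ {30}.
Count: 2^(n-1) = 2^3 = 8
Subsets containing 30: {30}, {2, 30}, {5, 30}, {22, 30}, {2, 5, 30}, {2, 22, 30}, {5, 22, 30}, {2, 5, 22, 30}

Subsets containing 30 (8 total): {30}, {2, 30}, {5, 30}, {22, 30}, {2, 5, 30}, {2, 22, 30}, {5, 22, 30}, {2, 5, 22, 30}


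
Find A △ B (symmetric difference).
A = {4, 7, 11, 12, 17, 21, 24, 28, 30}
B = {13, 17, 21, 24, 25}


A △ B = (A \ B) ∪ (B \ A) = elements in exactly one of A or B
A \ B = {4, 7, 11, 12, 28, 30}
B \ A = {13, 25}
A △ B = {4, 7, 11, 12, 13, 25, 28, 30}

A △ B = {4, 7, 11, 12, 13, 25, 28, 30}


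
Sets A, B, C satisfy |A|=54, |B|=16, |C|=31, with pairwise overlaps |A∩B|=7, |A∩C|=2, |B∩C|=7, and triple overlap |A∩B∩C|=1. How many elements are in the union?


|A∪B∪C| = |A|+|B|+|C| - |A∩B|-|A∩C|-|B∩C| + |A∩B∩C|
= 54+16+31 - 7-2-7 + 1
= 101 - 16 + 1
= 86

|A ∪ B ∪ C| = 86


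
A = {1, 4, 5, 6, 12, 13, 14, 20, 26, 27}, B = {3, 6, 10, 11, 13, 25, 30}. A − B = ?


A \ B = elements in A but not in B
A = {1, 4, 5, 6, 12, 13, 14, 20, 26, 27}
B = {3, 6, 10, 11, 13, 25, 30}
Remove from A any elements in B
A \ B = {1, 4, 5, 12, 14, 20, 26, 27}

A \ B = {1, 4, 5, 12, 14, 20, 26, 27}


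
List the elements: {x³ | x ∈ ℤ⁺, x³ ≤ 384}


Checking each candidate:
Condition: positive perfect cubes ≤ 384
Result = {1, 8, 27, 64, 125, 216, 343}

{1, 8, 27, 64, 125, 216, 343}


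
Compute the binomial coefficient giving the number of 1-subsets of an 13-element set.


C(n,k) = n! / (k!(n-k)!)
C(13,1) = 13! / (1!12!)
= 13

C(13,1) = 13


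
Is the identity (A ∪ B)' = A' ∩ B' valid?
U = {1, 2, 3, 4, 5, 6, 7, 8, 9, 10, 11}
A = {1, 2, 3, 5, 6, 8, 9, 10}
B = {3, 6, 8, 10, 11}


LHS: A ∪ B = {1, 2, 3, 5, 6, 8, 9, 10, 11}
(A ∪ B)' = U \ (A ∪ B) = {4, 7}
A' = {4, 7, 11}, B' = {1, 2, 4, 5, 7, 9}
Claimed RHS: A' ∩ B' = {4, 7}
Identity is VALID: LHS = RHS = {4, 7} ✓

Identity is valid. (A ∪ B)' = A' ∩ B' = {4, 7}


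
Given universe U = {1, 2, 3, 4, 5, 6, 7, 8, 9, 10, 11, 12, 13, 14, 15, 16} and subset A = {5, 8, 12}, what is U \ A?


Aᶜ = U \ A = elements in U but not in A
U = {1, 2, 3, 4, 5, 6, 7, 8, 9, 10, 11, 12, 13, 14, 15, 16}
A = {5, 8, 12}
Aᶜ = {1, 2, 3, 4, 6, 7, 9, 10, 11, 13, 14, 15, 16}

Aᶜ = {1, 2, 3, 4, 6, 7, 9, 10, 11, 13, 14, 15, 16}


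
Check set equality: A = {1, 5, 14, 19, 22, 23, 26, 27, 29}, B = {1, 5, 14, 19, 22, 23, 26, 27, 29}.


Two sets are equal iff they have exactly the same elements.
A = {1, 5, 14, 19, 22, 23, 26, 27, 29}
B = {1, 5, 14, 19, 22, 23, 26, 27, 29}
Same elements → A = B

Yes, A = B


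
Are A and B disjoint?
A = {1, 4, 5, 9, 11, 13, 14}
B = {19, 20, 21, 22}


Disjoint means A ∩ B = ∅.
A ∩ B = ∅
A ∩ B = ∅, so A and B are disjoint.

Yes, A and B are disjoint


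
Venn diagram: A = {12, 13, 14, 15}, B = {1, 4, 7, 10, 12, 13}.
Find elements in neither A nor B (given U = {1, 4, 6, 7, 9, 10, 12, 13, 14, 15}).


A = {12, 13, 14, 15}
B = {1, 4, 7, 10, 12, 13}
Region: in neither A nor B (given U = {1, 4, 6, 7, 9, 10, 12, 13, 14, 15})
Elements: {6, 9}

Elements in neither A nor B (given U = {1, 4, 6, 7, 9, 10, 12, 13, 14, 15}): {6, 9}


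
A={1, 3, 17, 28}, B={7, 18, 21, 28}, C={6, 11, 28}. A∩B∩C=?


A ∩ B = {28}
(A ∩ B) ∩ C = {28}

A ∩ B ∩ C = {28}


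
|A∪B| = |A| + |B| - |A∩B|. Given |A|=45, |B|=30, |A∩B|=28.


|A ∪ B| = |A| + |B| - |A ∩ B|
= 45 + 30 - 28
= 47

|A ∪ B| = 47


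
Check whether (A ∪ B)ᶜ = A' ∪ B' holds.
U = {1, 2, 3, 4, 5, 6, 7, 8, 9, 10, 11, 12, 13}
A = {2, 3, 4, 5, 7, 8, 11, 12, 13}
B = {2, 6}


LHS: A ∪ B = {2, 3, 4, 5, 6, 7, 8, 11, 12, 13}
(A ∪ B)' = U \ (A ∪ B) = {1, 9, 10}
A' = {1, 6, 9, 10}, B' = {1, 3, 4, 5, 7, 8, 9, 10, 11, 12, 13}
Claimed RHS: A' ∪ B' = {1, 3, 4, 5, 6, 7, 8, 9, 10, 11, 12, 13}
Identity is INVALID: LHS = {1, 9, 10} but the RHS claimed here equals {1, 3, 4, 5, 6, 7, 8, 9, 10, 11, 12, 13}. The correct form is (A ∪ B)' = A' ∩ B'.

Identity is invalid: (A ∪ B)' = {1, 9, 10} but A' ∪ B' = {1, 3, 4, 5, 6, 7, 8, 9, 10, 11, 12, 13}. The correct De Morgan law is (A ∪ B)' = A' ∩ B'.


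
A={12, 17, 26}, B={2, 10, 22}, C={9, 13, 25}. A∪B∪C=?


A ∪ B = {2, 10, 12, 17, 22, 26}
(A ∪ B) ∪ C = {2, 9, 10, 12, 13, 17, 22, 25, 26}

A ∪ B ∪ C = {2, 9, 10, 12, 13, 17, 22, 25, 26}


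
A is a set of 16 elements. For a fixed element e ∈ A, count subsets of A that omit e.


Subsets of A avoiding e are subsets of A \ {e}, which has 15 elements.
Count = 2^(n-1) = 2^15
= 32768

Number of subsets avoiding e = 32768


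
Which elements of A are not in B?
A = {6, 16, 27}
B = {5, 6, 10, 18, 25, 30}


A \ B = elements in A but not in B
A = {6, 16, 27}
B = {5, 6, 10, 18, 25, 30}
Remove from A any elements in B
A \ B = {16, 27}

A \ B = {16, 27}


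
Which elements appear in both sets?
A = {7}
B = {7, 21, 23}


A ∩ B = elements in both A and B
A = {7}
B = {7, 21, 23}
A ∩ B = {7}

A ∩ B = {7}


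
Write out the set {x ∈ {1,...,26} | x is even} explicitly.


Checking each candidate:
Condition: even numbers in {1,...,26}
Result = {2, 4, 6, 8, 10, 12, 14, 16, 18, 20, 22, 24, 26}

{2, 4, 6, 8, 10, 12, 14, 16, 18, 20, 22, 24, 26}


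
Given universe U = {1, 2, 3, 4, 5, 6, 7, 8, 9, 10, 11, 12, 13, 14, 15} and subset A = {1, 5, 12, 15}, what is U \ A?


Aᶜ = U \ A = elements in U but not in A
U = {1, 2, 3, 4, 5, 6, 7, 8, 9, 10, 11, 12, 13, 14, 15}
A = {1, 5, 12, 15}
Aᶜ = {2, 3, 4, 6, 7, 8, 9, 10, 11, 13, 14}

Aᶜ = {2, 3, 4, 6, 7, 8, 9, 10, 11, 13, 14}


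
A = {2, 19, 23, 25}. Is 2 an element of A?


A = {2, 19, 23, 25}
Checking if 2 is in A
2 is in A → True

2 ∈ A


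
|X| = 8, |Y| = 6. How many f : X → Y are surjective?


n = |X| = 8, k = |Y| = 6. Surjections via inclusion-exclusion:
S(n,k) = Σ(-1)^i × C(k,i) × (k-i)^n, i=0 to k
i=0: (-1)^0×C(6,0)×6^8 = 1679616
i=1: (-1)^1×C(6,1)×5^8 = -2343750
i=2: (-1)^2×C(6,2)×4^8 = 983040
i=3: (-1)^3×C(6,3)×3^8 = -131220
i=4: (-1)^4×C(6,4)×2^8 = 3840
i=5: (-1)^5×C(6,5)×1^8 = -6
i=6: (-1)^6×C(6,6)×0^8 = 0
Total = 191520

Number of surjections = 191520


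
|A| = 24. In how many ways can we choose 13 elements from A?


C(n,k) = n! / (k!(n-k)!)
C(24,13) = 24! / (13!11!)
= 2496144

C(24,13) = 2496144


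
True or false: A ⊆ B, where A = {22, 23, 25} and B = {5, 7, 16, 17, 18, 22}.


A ⊆ B means every element of A is in B.
Elements in A not in B: {23, 25}
So A ⊄ B.

No, A ⊄ B


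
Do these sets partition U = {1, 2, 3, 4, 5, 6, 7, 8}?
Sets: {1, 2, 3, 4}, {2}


A partition requires: (1) non-empty parts, (2) pairwise disjoint, (3) union = U
Parts: {1, 2, 3, 4}, {2}
Union of parts: {1, 2, 3, 4}
U = {1, 2, 3, 4, 5, 6, 7, 8}
All non-empty? True
Pairwise disjoint? False
Covers U? False

No, not a valid partition


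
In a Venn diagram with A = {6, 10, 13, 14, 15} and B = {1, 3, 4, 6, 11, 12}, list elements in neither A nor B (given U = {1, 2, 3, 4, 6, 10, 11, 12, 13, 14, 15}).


A = {6, 10, 13, 14, 15}
B = {1, 3, 4, 6, 11, 12}
Region: in neither A nor B (given U = {1, 2, 3, 4, 6, 10, 11, 12, 13, 14, 15})
Elements: {2}

Elements in neither A nor B (given U = {1, 2, 3, 4, 6, 10, 11, 12, 13, 14, 15}): {2}


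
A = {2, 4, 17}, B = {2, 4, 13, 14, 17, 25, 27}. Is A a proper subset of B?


A ⊂ B requires: A ⊆ B AND A ≠ B.
A ⊆ B? Yes
A = B? No
A ⊂ B: Yes (A is a proper subset of B)

Yes, A ⊂ B


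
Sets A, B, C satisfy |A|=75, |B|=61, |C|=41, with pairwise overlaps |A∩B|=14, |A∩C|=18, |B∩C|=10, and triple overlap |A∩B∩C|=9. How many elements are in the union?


|A∪B∪C| = |A|+|B|+|C| - |A∩B|-|A∩C|-|B∩C| + |A∩B∩C|
= 75+61+41 - 14-18-10 + 9
= 177 - 42 + 9
= 144

|A ∪ B ∪ C| = 144


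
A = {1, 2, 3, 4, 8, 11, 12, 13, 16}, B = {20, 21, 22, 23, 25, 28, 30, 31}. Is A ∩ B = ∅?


Disjoint means A ∩ B = ∅.
A ∩ B = ∅
A ∩ B = ∅, so A and B are disjoint.

Yes, A and B are disjoint


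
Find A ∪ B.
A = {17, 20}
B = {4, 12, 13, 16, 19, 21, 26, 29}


A ∪ B = all elements in A or B (or both)
A = {17, 20}
B = {4, 12, 13, 16, 19, 21, 26, 29}
A ∪ B = {4, 12, 13, 16, 17, 19, 20, 21, 26, 29}

A ∪ B = {4, 12, 13, 16, 17, 19, 20, 21, 26, 29}


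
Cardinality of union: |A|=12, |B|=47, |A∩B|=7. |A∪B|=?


|A ∪ B| = |A| + |B| - |A ∩ B|
= 12 + 47 - 7
= 52

|A ∪ B| = 52


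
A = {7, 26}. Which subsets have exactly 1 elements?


|A| = 2, so A has C(2,1) = 2 subsets of size 1.
Enumerate by choosing 1 elements from A at a time:
{7}, {26}

1-element subsets (2 total): {7}, {26}


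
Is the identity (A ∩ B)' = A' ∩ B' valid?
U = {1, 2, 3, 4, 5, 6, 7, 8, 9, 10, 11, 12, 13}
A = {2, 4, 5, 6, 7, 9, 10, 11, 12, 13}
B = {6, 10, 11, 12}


LHS: A ∩ B = {6, 10, 11, 12}
(A ∩ B)' = U \ (A ∩ B) = {1, 2, 3, 4, 5, 7, 8, 9, 13}
A' = {1, 3, 8}, B' = {1, 2, 3, 4, 5, 7, 8, 9, 13}
Claimed RHS: A' ∩ B' = {1, 3, 8}
Identity is INVALID: LHS = {1, 2, 3, 4, 5, 7, 8, 9, 13} but the RHS claimed here equals {1, 3, 8}. The correct form is (A ∩ B)' = A' ∪ B'.

Identity is invalid: (A ∩ B)' = {1, 2, 3, 4, 5, 7, 8, 9, 13} but A' ∩ B' = {1, 3, 8}. The correct De Morgan law is (A ∩ B)' = A' ∪ B'.


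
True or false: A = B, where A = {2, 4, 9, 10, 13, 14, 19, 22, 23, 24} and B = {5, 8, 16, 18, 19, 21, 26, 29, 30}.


Two sets are equal iff they have exactly the same elements.
A = {2, 4, 9, 10, 13, 14, 19, 22, 23, 24}
B = {5, 8, 16, 18, 19, 21, 26, 29, 30}
Differences: {2, 4, 5, 8, 9, 10, 13, 14, 16, 18, 21, 22, 23, 24, 26, 29, 30}
A ≠ B

No, A ≠ B


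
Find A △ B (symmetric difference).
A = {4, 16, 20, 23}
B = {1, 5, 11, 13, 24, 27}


A △ B = (A \ B) ∪ (B \ A) = elements in exactly one of A or B
A \ B = {4, 16, 20, 23}
B \ A = {1, 5, 11, 13, 24, 27}
A △ B = {1, 4, 5, 11, 13, 16, 20, 23, 24, 27}

A △ B = {1, 4, 5, 11, 13, 16, 20, 23, 24, 27}


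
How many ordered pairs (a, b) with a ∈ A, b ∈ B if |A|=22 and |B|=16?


|A × B| = |A| × |B|
= 22 × 16
= 352

|A × B| = 352


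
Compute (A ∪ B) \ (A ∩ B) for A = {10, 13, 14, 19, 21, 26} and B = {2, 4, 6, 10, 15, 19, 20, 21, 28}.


A △ B = (A \ B) ∪ (B \ A) = elements in exactly one of A or B
A \ B = {13, 14, 26}
B \ A = {2, 4, 6, 15, 20, 28}
A △ B = {2, 4, 6, 13, 14, 15, 20, 26, 28}

A △ B = {2, 4, 6, 13, 14, 15, 20, 26, 28}


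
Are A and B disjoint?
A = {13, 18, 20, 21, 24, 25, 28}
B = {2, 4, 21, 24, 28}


Disjoint means A ∩ B = ∅.
A ∩ B = {21, 24, 28}
A ∩ B ≠ ∅, so A and B are NOT disjoint.

No, A and B are not disjoint (A ∩ B = {21, 24, 28})


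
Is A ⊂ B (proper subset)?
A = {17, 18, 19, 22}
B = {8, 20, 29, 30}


A ⊂ B requires: A ⊆ B AND A ≠ B.
A ⊆ B? No
A ⊄ B, so A is not a proper subset.

No, A is not a proper subset of B


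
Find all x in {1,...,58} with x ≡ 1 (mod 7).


Checking each candidate:
Condition: x in {1,...,58} with x ≡ 1 (mod 7)
Result = {1, 8, 15, 22, 29, 36, 43, 50, 57}

{1, 8, 15, 22, 29, 36, 43, 50, 57}


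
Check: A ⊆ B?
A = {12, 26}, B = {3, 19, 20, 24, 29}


A ⊆ B means every element of A is in B.
Elements in A not in B: {12, 26}
So A ⊄ B.

No, A ⊄ B


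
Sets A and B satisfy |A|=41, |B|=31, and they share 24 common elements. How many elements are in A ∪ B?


|A ∪ B| = |A| + |B| - |A ∩ B|
= 41 + 31 - 24
= 48

|A ∪ B| = 48


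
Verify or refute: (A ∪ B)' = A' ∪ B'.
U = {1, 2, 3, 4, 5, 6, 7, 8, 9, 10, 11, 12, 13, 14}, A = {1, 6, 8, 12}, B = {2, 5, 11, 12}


LHS: A ∪ B = {1, 2, 5, 6, 8, 11, 12}
(A ∪ B)' = U \ (A ∪ B) = {3, 4, 7, 9, 10, 13, 14}
A' = {2, 3, 4, 5, 7, 9, 10, 11, 13, 14}, B' = {1, 3, 4, 6, 7, 8, 9, 10, 13, 14}
Claimed RHS: A' ∪ B' = {1, 2, 3, 4, 5, 6, 7, 8, 9, 10, 11, 13, 14}
Identity is INVALID: LHS = {3, 4, 7, 9, 10, 13, 14} but the RHS claimed here equals {1, 2, 3, 4, 5, 6, 7, 8, 9, 10, 11, 13, 14}. The correct form is (A ∪ B)' = A' ∩ B'.

Identity is invalid: (A ∪ B)' = {3, 4, 7, 9, 10, 13, 14} but A' ∪ B' = {1, 2, 3, 4, 5, 6, 7, 8, 9, 10, 11, 13, 14}. The correct De Morgan law is (A ∪ B)' = A' ∩ B'.


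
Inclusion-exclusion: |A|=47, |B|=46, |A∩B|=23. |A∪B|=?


|A ∪ B| = |A| + |B| - |A ∩ B|
= 47 + 46 - 23
= 70

|A ∪ B| = 70


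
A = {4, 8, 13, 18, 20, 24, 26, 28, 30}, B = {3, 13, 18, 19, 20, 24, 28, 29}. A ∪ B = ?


A ∪ B = all elements in A or B (or both)
A = {4, 8, 13, 18, 20, 24, 26, 28, 30}
B = {3, 13, 18, 19, 20, 24, 28, 29}
A ∪ B = {3, 4, 8, 13, 18, 19, 20, 24, 26, 28, 29, 30}

A ∪ B = {3, 4, 8, 13, 18, 19, 20, 24, 26, 28, 29, 30}


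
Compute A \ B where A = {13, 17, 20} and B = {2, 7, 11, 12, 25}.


A \ B = elements in A but not in B
A = {13, 17, 20}
B = {2, 7, 11, 12, 25}
Remove from A any elements in B
A \ B = {13, 17, 20}

A \ B = {13, 17, 20}


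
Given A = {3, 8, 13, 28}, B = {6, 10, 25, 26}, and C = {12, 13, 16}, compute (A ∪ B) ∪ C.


A ∪ B = {3, 6, 8, 10, 13, 25, 26, 28}
(A ∪ B) ∪ C = {3, 6, 8, 10, 12, 13, 16, 25, 26, 28}

A ∪ B ∪ C = {3, 6, 8, 10, 12, 13, 16, 25, 26, 28}


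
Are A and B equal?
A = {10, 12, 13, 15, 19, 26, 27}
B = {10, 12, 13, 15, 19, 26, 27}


Two sets are equal iff they have exactly the same elements.
A = {10, 12, 13, 15, 19, 26, 27}
B = {10, 12, 13, 15, 19, 26, 27}
Same elements → A = B

Yes, A = B


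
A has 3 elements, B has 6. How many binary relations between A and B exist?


A relation from A to B is any subset of A × B.
|A × B| = 3 × 6 = 18
# relations = 2^|A × B| = 2^18 = 262144

Number of relations = 262144


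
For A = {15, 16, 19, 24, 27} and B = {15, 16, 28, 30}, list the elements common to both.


A ∩ B = elements in both A and B
A = {15, 16, 19, 24, 27}
B = {15, 16, 28, 30}
A ∩ B = {15, 16}

A ∩ B = {15, 16}


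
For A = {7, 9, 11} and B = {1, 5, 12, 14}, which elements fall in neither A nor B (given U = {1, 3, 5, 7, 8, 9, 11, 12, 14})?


A = {7, 9, 11}
B = {1, 5, 12, 14}
Region: in neither A nor B (given U = {1, 3, 5, 7, 8, 9, 11, 12, 14})
Elements: {3, 8}

Elements in neither A nor B (given U = {1, 3, 5, 7, 8, 9, 11, 12, 14}): {3, 8}


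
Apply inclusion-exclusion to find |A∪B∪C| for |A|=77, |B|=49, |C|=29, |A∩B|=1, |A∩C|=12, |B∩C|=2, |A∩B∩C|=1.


|A∪B∪C| = |A|+|B|+|C| - |A∩B|-|A∩C|-|B∩C| + |A∩B∩C|
= 77+49+29 - 1-12-2 + 1
= 155 - 15 + 1
= 141

|A ∪ B ∪ C| = 141


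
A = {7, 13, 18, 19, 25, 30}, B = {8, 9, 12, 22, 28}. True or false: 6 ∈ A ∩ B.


A = {7, 13, 18, 19, 25, 30}, B = {8, 9, 12, 22, 28}
A ∩ B = elements in both A and B
A ∩ B = ∅
Checking if 6 ∈ A ∩ B
6 is not in A ∩ B → False

6 ∉ A ∩ B


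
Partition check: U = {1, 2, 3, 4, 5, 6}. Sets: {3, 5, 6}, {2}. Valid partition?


A partition requires: (1) non-empty parts, (2) pairwise disjoint, (3) union = U
Parts: {3, 5, 6}, {2}
Union of parts: {2, 3, 5, 6}
U = {1, 2, 3, 4, 5, 6}
All non-empty? True
Pairwise disjoint? True
Covers U? False

No, not a valid partition


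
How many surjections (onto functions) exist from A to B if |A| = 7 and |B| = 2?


n = |A| = 7, k = |B| = 2. Surjections via inclusion-exclusion:
S(n,k) = Σ(-1)^i × C(k,i) × (k-i)^n, i=0 to k
i=0: (-1)^0×C(2,0)×2^7 = 128
i=1: (-1)^1×C(2,1)×1^7 = -2
i=2: (-1)^2×C(2,2)×0^7 = 0
Total = 126

Number of surjections = 126


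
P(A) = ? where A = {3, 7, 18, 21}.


|A| = 4, so |P(A)| = 2^4 = 16
Enumerate subsets by cardinality (0 to 4):
∅, {3}, {7}, {18}, {21}, {3, 7}, {3, 18}, {3, 21}, {7, 18}, {7, 21}, {18, 21}, {3, 7, 18}, {3, 7, 21}, {3, 18, 21}, {7, 18, 21}, {3, 7, 18, 21}

P(A) has 16 subsets: ∅, {3}, {7}, {18}, {21}, {3, 7}, {3, 18}, {3, 21}, {7, 18}, {7, 21}, {18, 21}, {3, 7, 18}, {3, 7, 21}, {3, 18, 21}, {7, 18, 21}, {3, 7, 18, 21}


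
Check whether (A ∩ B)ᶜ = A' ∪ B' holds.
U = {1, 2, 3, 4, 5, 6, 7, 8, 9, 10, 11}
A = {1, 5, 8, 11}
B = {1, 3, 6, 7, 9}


LHS: A ∩ B = {1}
(A ∩ B)' = U \ (A ∩ B) = {2, 3, 4, 5, 6, 7, 8, 9, 10, 11}
A' = {2, 3, 4, 6, 7, 9, 10}, B' = {2, 4, 5, 8, 10, 11}
Claimed RHS: A' ∪ B' = {2, 3, 4, 5, 6, 7, 8, 9, 10, 11}
Identity is VALID: LHS = RHS = {2, 3, 4, 5, 6, 7, 8, 9, 10, 11} ✓

Identity is valid. (A ∩ B)' = A' ∪ B' = {2, 3, 4, 5, 6, 7, 8, 9, 10, 11}


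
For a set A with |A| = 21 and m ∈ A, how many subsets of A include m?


Subsets of A containing m correspond to subsets of A \ {m}, which has 20 elements.
Count = 2^(n-1) = 2^20
= 1048576

Number of subsets containing m = 1048576


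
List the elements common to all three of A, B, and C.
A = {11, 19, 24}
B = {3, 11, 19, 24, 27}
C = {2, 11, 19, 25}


A ∩ B = {11, 19, 24}
(A ∩ B) ∩ C = {11, 19}

A ∩ B ∩ C = {11, 19}


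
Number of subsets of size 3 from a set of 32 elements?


C(n,k) = n! / (k!(n-k)!)
C(32,3) = 32! / (3!29!)
= 4960

C(32,3) = 4960


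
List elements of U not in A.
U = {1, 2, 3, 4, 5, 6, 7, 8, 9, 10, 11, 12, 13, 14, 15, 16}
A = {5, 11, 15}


Aᶜ = U \ A = elements in U but not in A
U = {1, 2, 3, 4, 5, 6, 7, 8, 9, 10, 11, 12, 13, 14, 15, 16}
A = {5, 11, 15}
Aᶜ = {1, 2, 3, 4, 6, 7, 8, 9, 10, 12, 13, 14, 16}

Aᶜ = {1, 2, 3, 4, 6, 7, 8, 9, 10, 12, 13, 14, 16}


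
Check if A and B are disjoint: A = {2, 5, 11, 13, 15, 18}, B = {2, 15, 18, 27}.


Disjoint means A ∩ B = ∅.
A ∩ B = {2, 15, 18}
A ∩ B ≠ ∅, so A and B are NOT disjoint.

No, A and B are not disjoint (A ∩ B = {2, 15, 18})


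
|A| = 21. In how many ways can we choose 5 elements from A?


C(n,k) = n! / (k!(n-k)!)
C(21,5) = 21! / (5!16!)
= 20349

C(21,5) = 20349


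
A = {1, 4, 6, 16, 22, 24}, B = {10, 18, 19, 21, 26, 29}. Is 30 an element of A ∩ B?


A = {1, 4, 6, 16, 22, 24}, B = {10, 18, 19, 21, 26, 29}
A ∩ B = elements in both A and B
A ∩ B = ∅
Checking if 30 ∈ A ∩ B
30 is not in A ∩ B → False

30 ∉ A ∩ B


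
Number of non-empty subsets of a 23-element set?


Total subsets = 2^n = 2^23 = 8388608
Non-empty subsets exclude the empty set: 2^n - 1
= 8388608 - 1
= 8388607

Number of non-empty subsets = 8388607


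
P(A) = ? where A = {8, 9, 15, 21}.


|A| = 4, so |P(A)| = 2^4 = 16
Enumerate subsets by cardinality (0 to 4):
∅, {8}, {9}, {15}, {21}, {8, 9}, {8, 15}, {8, 21}, {9, 15}, {9, 21}, {15, 21}, {8, 9, 15}, {8, 9, 21}, {8, 15, 21}, {9, 15, 21}, {8, 9, 15, 21}

P(A) has 16 subsets: ∅, {8}, {9}, {15}, {21}, {8, 9}, {8, 15}, {8, 21}, {9, 15}, {9, 21}, {15, 21}, {8, 9, 15}, {8, 9, 21}, {8, 15, 21}, {9, 15, 21}, {8, 9, 15, 21}


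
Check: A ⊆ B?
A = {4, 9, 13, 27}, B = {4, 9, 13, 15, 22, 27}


A ⊆ B means every element of A is in B.
All elements of A are in B.
So A ⊆ B.

Yes, A ⊆ B
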